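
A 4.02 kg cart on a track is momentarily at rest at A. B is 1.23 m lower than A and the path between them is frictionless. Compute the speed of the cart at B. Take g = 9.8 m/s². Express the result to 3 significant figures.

v = 4.91 m/s

Mechanical energy is conserved (no friction): mgh = ½mv²
v = √(2gh) = √(2 × 9.8 × 1.23) = √24.108 = 4.910 m/s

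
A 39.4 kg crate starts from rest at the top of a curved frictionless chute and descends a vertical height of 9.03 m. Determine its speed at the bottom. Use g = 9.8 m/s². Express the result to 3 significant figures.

By conservation of mechanical energy, mgh = ½mv²
The mass cancels from both sides.
v = √(2gh) = √(2 × 9.8 × 9.03) = √176.99 = 13.30 m/s

v = 13.3 m/s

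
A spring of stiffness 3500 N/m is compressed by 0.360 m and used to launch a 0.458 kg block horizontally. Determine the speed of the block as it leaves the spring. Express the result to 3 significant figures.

v = 31.5 m/s

Spring PE converts entirely to kinetic energy: ½kx² = ½mv²
v = x√(k/m) = 0.360 × √(3500/0.458) = 31.47 m/s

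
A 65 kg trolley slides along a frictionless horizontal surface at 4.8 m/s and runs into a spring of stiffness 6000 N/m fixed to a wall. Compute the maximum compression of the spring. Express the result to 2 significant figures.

At max compression the trolley is momentarily at rest: ½mv² = ½kx²
x = v√(m/k) = 4.8 × √(65/6000) = 0.4996 m

x = 0.50 m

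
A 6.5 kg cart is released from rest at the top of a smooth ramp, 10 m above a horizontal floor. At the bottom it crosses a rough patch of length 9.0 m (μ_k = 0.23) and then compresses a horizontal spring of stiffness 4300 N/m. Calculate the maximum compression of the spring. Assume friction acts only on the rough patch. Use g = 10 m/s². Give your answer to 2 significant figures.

x = 0.49 m

Initial energy: E₁ = mgh = (6.5)(10)(10) = 650.00 J
Friction removes W_f = μ_k mg d = (0.23)(6.5)(10)(9.0) = 134.6 J
Energy reaching the spring: E = 650.00 − 134.6 = 515.45 J
At max compression ½kx² = E ⇒ x = √(2E/k) = √(2 × 515.45/4300) = 0.4896 m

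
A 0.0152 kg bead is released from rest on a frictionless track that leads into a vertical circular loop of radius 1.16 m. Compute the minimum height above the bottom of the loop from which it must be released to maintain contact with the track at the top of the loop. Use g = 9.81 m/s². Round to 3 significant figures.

At the top, for minimum speed gravity alone supplies the centripetal force: mg = mv_top²/r ⇒ v_top² = gr = 11.38 m²/s²
Energy conservation from release height h to the top (height 2r): mgh = ½mv_top² + mg(2r)
h = v_top²/(2g) + 2r = r/2 + 2r = 5r/2 = 2.900 m

h = 2.90 m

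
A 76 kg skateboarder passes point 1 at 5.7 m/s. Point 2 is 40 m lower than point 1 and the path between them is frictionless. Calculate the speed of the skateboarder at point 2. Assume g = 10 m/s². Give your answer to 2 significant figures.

v = 29 m/s

Equating total energy at the two states: ½mv₀² + mgh = ½mv²
v² = v₀² + 2gh = (5.7)² + 2(10)(40) = 832.49
v = √832.49 = 28.85 m/s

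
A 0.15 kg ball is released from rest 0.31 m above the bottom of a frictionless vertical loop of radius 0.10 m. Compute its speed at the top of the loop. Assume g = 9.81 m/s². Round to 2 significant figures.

Energy conservation: mgh = ½mv_top² + mg(2r)
v_top² = 2g(h − 2r) = 2(9.81)(0.31 − 0.2000) = 2.158
v_top = 1.469 m/s

v = 1.5 m/s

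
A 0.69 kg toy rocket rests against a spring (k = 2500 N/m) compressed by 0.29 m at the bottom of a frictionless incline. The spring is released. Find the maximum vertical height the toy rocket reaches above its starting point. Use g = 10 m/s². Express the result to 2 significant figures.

h = 15 m

All spring PE becomes gravitational PE at the highest point: ½kx² = mgh
h = kx²/(2mg) = (2500)(0.29)²/(2 × 0.69 × 10) = 15.24 m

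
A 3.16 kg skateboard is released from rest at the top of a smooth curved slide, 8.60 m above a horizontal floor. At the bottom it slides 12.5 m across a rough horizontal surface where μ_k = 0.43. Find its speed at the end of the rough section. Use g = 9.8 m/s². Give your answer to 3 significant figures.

v = 7.95 m/s

Energy at the top = energy at the end + work done against friction:
mgh = ½mv² + μ_k m g d
W_f = μ_k mg d = (0.43)(3.16)(9.8)(12.5) = 166.5 J
½mv² = mgh − W_f = 266.32 − 166.5 = 99.872 J
v = √(2 × 99.872/3.16) = 7.950 m/s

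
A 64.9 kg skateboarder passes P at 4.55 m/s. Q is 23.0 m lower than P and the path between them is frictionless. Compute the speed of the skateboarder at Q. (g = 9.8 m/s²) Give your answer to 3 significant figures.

v = 21.7 m/s

Mechanical energy is conserved (no friction): ½mv₀² + mgh = ½mv²
v² = v₀² + 2gh = (4.55)² + 2(9.8)(23.0) = 471.50
v = √471.50 = 21.71 m/s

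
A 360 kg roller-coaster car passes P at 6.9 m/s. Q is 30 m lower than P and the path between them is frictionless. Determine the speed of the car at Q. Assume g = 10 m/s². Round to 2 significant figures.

Energy conservation between the two points: ½mv₀² + mgh = ½mv²
v² = v₀² + 2gh = (6.9)² + 2(10)(30) = 647.61
v = √647.61 = 25.45 m/s

v = 25 m/s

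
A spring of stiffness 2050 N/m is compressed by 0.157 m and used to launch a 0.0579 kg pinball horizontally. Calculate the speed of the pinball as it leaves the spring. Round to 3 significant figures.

Spring PE converts entirely to kinetic energy: ½kx² = ½mv²
v = x√(k/m) = 0.157 × √(2050/0.0579) = 29.54 m/s

v = 29.5 m/s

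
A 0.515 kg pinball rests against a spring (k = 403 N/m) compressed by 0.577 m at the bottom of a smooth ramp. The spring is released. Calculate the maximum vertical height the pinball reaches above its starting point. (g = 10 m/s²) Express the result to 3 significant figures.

Energy conservation from release to the highest point: ½kx² = mgh
h = kx²/(2mg) = (403)(0.577)²/(2 × 0.515 × 10) = 13.03 m

h = 13.0 m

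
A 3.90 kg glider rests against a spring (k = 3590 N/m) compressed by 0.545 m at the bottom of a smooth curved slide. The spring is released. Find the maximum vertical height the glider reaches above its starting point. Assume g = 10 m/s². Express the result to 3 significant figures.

h = 13.7 m

At maximum height the glider is at rest, so ½kx² = mgh
h = kx²/(2mg) = (3590)(0.545)²/(2 × 3.90 × 10) = 13.67 m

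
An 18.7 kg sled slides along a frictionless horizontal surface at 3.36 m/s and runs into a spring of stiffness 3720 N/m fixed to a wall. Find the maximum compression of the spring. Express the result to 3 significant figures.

x = 0.238 m

Conservation of energy between contact and max compression: ½mv² = ½kx²
x = v√(m/k) = 3.36 × √(18.7/3720) = 0.2382 m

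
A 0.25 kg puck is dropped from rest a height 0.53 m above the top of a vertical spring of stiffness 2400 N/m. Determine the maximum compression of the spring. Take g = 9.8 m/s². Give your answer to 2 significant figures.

x = 0.034 m

Take the reference level at the top of the uncompressed spring. At max compression the puck has fallen H + x and is momentarily at rest:
mg(H + x) = ½kx²
½(2400)x² − (0.25)(9.8)x − (0.25)(9.8)(0.53) = 0
1200x² − 2.450x − 1.299 = 0
x = [2.450 + √(6.003 + 6232.8)]/(2 × 1200) = 0.03393 m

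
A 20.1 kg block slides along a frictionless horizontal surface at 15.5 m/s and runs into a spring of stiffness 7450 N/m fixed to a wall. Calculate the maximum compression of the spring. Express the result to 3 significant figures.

x = 0.805 m

All KE is stored as spring PE at maximum compression: ½mv² = ½kx²
x = v√(m/k) = 15.5 × √(20.1/7450) = 0.8051 m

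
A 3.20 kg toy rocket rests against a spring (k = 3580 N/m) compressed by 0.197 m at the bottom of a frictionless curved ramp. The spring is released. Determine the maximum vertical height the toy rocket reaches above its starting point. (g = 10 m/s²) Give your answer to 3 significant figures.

h = 2.17 m

Energy conservation from release to the highest point: ½kx² = mgh
h = kx²/(2mg) = (3580)(0.197)²/(2 × 3.20 × 10) = 2.171 m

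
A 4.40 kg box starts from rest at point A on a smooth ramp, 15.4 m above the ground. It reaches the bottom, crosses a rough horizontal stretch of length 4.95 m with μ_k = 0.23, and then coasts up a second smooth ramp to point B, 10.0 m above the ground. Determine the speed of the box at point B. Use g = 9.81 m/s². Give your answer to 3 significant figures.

v = 9.14 m/s

Energy at A: mgh₁ = (4.40)(9.81)(15.4) = 664.73 J
Friction loss: W_f = μ_k mg d = 49.14 J
At B: ½mv² + mgh₂ = mgh₁ − W_f
½mv² = 664.73 − 49.14 − 431.64 = 183.94 J
v = √(2 × 183.94/4.40) = 9.144 m/s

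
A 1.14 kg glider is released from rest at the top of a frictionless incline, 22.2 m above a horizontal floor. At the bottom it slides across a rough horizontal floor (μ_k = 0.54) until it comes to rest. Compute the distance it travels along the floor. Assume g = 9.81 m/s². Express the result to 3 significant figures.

d = 41.1 m

Energy bookkeeping (friction removes W_f = μ_k N d):
At rest all PE has been dissipated by friction: mgh = μ_k m g d
d = h/μ_k = 22.2/0.54 = 41.11 m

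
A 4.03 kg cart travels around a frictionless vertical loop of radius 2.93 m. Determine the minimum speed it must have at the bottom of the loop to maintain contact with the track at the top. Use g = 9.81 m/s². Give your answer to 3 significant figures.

At the top: mg = mv_top²/r ⇒ v_top² = gr = 28.74 m²/s²
Energy from bottom to top (height 2r): ½mv_bot² = ½mv_top² + mg(2r)
v_bot² = gr + 4gr = 5gr = 143.7
v_bot = √(5gr) = 11.99 m/s

v = 12.0 m/s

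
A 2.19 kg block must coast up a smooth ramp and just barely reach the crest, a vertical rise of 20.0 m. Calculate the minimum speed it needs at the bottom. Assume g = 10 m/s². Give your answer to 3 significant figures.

v = 20.0 m/s

At the top it is momentarily at rest, so all KE converts to PE: ½mv² = mgh
v = √(2gh) = √(2 × 10 × 20.0) = 20.00 m/s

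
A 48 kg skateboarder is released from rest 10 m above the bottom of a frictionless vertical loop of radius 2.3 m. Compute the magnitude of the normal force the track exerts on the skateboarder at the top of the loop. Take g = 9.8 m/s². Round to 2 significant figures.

Energy from release to top (height 2r): mgh = ½mv_top² + mg(2r)
v_top² = 2g(h − 2r) = 2(9.8)(10 − 4.600) = 105.84 m²/s²
At the top, both N and weight point toward the centre: N + mg = mv_top²/r
N = m(v_top²/r − g) = 48(105.84/2.3 − 9.8) = 1738 N

N = 1700 N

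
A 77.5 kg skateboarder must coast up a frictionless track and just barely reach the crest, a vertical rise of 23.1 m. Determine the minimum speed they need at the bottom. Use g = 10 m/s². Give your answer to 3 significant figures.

v = 21.5 m/s

At the top they are momentarily at rest, so all KE converts to PE: ½mv² = mgh
v = √(2gh) = √(2 × 10 × 23.1) = 21.49 m/s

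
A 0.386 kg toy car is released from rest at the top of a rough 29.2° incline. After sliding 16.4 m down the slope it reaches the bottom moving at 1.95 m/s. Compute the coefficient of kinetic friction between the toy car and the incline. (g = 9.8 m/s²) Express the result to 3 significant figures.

The energy dissipated by friction is the PE lost minus the KE gained:
mgL sinθ = 30.266 J; ½mv² = 0.73388 J
W_f = 30.266 − 0.73388 = 29.53 J
μ_k = W_f/(mg cosθ · L) = 29.53/(3.302 × 16.4) = 0.5453

μ_k = 0.545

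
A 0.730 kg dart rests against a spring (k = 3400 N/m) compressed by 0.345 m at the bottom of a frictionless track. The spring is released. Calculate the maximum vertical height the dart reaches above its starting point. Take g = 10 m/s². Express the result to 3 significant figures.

h = 27.7 m

Energy conservation from release to the highest point: ½kx² = mgh
h = kx²/(2mg) = (3400)(0.345)²/(2 × 0.730 × 10) = 27.72 m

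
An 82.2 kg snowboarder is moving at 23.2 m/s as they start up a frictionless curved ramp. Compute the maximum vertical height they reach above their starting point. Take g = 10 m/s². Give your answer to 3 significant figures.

Setting KE at the bottom equal to PE gained: ½mv² = mgh
h = v²/(2g) = 23.2²/(2 × 10) = 26.91 m

h = 26.9 m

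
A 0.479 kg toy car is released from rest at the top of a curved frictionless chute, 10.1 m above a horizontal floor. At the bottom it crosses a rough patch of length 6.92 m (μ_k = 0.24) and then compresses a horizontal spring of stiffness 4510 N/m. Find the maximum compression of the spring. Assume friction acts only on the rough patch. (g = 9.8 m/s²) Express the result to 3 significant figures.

x = 0.133 m

Initial energy: E₁ = mgh = (0.479)(9.8)(10.1) = 47.411 J
Friction removes W_f = μ_k mg d = (0.24)(0.479)(9.8)(6.92) = 7.796 J
Energy reaching the spring: E = 47.411 − 7.796 = 39.615 J
At max compression ½kx² = E ⇒ x = √(2E/k) = √(2 × 39.615/4510) = 0.1325 m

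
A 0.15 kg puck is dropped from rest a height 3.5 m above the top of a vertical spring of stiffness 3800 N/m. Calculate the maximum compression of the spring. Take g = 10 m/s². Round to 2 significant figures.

Take the reference level at the top of the uncompressed spring. At max compression the puck has fallen H + x and is momentarily at rest:
mg(H + x) = ½kx²
½(3800)x² − (0.15)(10)x − (0.15)(10)(3.5) = 0
1900x² − 1.500x − 5.250 = 0
x = [1.500 + √(2.250 + 39900)]/(2 × 1900) = 0.05296 m

x = 0.053 m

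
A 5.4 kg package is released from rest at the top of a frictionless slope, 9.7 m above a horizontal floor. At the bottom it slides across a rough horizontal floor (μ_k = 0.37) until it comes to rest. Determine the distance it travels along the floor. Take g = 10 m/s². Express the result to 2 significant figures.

Energy bookkeeping (friction removes W_f = μ_k N d):
At rest all PE has been dissipated by friction: mgh = μ_k m g d
d = h/μ_k = 9.7/0.37 = 26.22 m

d = 26 m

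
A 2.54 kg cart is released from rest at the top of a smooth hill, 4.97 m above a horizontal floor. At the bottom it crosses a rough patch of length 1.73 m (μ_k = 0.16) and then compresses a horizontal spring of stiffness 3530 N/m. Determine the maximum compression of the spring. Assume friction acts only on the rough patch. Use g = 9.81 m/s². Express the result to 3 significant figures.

x = 0.257 m

Initial energy: E₁ = mgh = (2.54)(9.81)(4.97) = 123.84 J
Friction removes W_f = μ_k mg d = (0.16)(2.54)(9.81)(1.73) = 6.897 J
Energy reaching the spring: E = 123.84 − 6.897 = 116.94 J
At max compression ½kx² = E ⇒ x = √(2E/k) = √(2 × 116.94/3530) = 0.2574 m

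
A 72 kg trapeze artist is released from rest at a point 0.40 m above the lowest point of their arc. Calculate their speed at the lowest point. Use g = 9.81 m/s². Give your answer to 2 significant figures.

v = 2.8 m/s

Equating total energy at the two states: mgh = ½mv²
v = √(2gh) = √(2 × 9.81 × 0.40) = √7.8480 = 2.801 m/s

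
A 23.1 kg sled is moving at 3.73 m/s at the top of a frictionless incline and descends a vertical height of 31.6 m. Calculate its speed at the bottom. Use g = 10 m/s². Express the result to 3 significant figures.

v = 25.4 m/s

By conservation of mechanical energy, ½mv₀² + mgh = ½mv²
v² = v₀² + 2gh = (3.73)² + 2(10)(31.6) = 645.91
v = √645.91 = 25.41 m/s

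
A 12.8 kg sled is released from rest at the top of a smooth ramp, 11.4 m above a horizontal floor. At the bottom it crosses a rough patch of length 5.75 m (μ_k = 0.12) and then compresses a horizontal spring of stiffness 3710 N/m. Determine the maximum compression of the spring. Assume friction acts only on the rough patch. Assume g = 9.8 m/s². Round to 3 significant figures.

x = 0.851 m

Initial energy: E₁ = mgh = (12.8)(9.8)(11.4) = 1430.0 J
Friction removes W_f = μ_k mg d = (0.12)(12.8)(9.8)(5.75) = 86.55 J
Energy reaching the spring: E = 1430.0 − 86.55 = 1343.5 J
At max compression ½kx² = E ⇒ x = √(2E/k) = √(2 × 1343.5/3710) = 0.8510 m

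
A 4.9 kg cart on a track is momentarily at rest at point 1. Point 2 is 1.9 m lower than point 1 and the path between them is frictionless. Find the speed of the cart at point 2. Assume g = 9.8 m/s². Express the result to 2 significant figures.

v = 6.1 m/s

Mechanical energy is conserved (no friction): mgh = ½mv²
v = √(2gh) = √(2 × 9.8 × 1.9) = √37.240 = 6.102 m/s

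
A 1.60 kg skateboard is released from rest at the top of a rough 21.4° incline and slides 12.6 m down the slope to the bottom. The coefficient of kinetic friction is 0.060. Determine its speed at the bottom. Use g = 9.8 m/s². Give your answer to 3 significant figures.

Work–energy: mg(L sinθ) − μ_k(mg cosθ)L = ½mv²
mgh = mgL sinθ = (1.60)(9.8)(12.6)sin21.4° = 72.088 J
W_f = μ_k mg cosθ · L = (0.060)(1.60)(9.8)cos21.4°·12.6 = 11.04 J
½mv² = 72.088 − 11.04 = 61.051 J
v = √(2 × 61.051/1.60) = 8.736 m/s

v = 8.74 m/s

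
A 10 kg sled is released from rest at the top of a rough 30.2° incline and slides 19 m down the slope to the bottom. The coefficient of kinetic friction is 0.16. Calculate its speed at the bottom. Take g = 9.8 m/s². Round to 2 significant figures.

v = 12 m/s

Taking the bottom as reference, mgh = ½mv² + μ_k N L with h = L sinθ, N = mg cosθ:
mgh = mgL sinθ = (10)(9.8)(19)sin30.2° = 936.62 J
W_f = μ_k mg cosθ · L = (0.16)(10)(9.8)cos30.2°·19 = 257.5 J
½mv² = 936.62 − 257.5 = 679.14 J
v = √(2 × 679.14/10) = 11.65 m/s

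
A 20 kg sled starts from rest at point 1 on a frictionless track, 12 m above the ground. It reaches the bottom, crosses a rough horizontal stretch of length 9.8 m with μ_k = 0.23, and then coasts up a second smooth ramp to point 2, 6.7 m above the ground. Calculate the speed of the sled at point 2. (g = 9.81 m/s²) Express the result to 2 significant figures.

v = 7.7 m/s

Energy at 1: mgh₁ = (20)(9.81)(12) = 2354.4 J
Friction loss: W_f = μ_k mg d = 442.2 J
At 2: ½mv² + mgh₂ = mgh₁ − W_f
½mv² = 2354.4 − 442.2 − 1314.5 = 597.63 J
v = √(2 × 597.63/20) = 7.731 m/s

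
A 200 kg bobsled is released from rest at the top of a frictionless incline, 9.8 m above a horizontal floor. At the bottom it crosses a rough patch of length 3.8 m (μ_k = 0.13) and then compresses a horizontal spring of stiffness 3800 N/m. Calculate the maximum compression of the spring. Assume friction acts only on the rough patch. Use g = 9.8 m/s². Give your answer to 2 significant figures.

Initial energy: E₁ = mgh = (200)(9.8)(9.8) = 19208 J
Friction removes W_f = μ_k mg d = (0.13)(200)(9.8)(3.8) = 968.2 J
Energy reaching the spring: E = 19208 − 968.2 = 18240 J
At max compression ½kx² = E ⇒ x = √(2E/k) = √(2 × 18240/3800) = 3.098 m

x = 3.1 m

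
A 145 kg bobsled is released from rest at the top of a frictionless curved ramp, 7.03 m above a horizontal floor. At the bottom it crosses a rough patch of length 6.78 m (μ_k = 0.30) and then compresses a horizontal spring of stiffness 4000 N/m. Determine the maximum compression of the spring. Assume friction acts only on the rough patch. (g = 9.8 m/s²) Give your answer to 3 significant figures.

x = 1.88 m

Initial energy: E₁ = mgh = (145)(9.8)(7.03) = 9989.6 J
Friction removes W_f = μ_k mg d = (0.30)(145)(9.8)(6.78) = 2890 J
Energy reaching the spring: E = 9989.6 − 2890 = 7099.3 J
At max compression ½kx² = E ⇒ x = √(2E/k) = √(2 × 7099.3/4000) = 1.884 m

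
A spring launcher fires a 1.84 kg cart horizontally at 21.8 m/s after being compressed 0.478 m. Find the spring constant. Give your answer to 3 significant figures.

k = 3830 N/m

Energy stored in the spring equals the launch KE: ½kx² = ½mv²
k = mv²/x² = (1.84)(21.8)²/(0.478)² = 3827 N/m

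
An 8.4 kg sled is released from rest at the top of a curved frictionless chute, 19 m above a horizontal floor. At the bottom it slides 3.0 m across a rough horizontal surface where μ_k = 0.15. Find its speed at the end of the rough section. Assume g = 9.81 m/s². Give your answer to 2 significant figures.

Energy at the top = energy at the end + work done against friction:
mgh = ½mv² + μ_k m g d
W_f = μ_k mg d = (0.15)(8.4)(9.81)(3.0) = 37.08 J
½mv² = mgh − W_f = 1565.7 − 37.08 = 1528.6 J
v = √(2 × 1528.6/8.4) = 19.08 m/s

v = 19 m/s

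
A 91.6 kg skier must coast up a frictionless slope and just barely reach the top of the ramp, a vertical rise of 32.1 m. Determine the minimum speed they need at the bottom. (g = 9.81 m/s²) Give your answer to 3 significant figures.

v = 25.1 m/s

At the top they are momentarily at rest, so all KE converts to PE: ½mv² = mgh
v = √(2gh) = √(2 × 9.81 × 32.1) = 25.10 m/s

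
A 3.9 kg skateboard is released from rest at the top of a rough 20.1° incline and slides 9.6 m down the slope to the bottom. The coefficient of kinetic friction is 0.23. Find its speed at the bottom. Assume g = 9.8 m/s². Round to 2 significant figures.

v = 4.9 m/s

Energy: mgh = ½mv² + W_f, with h = L sinθ and W_f = μ_k (mg cosθ) L
mgh = mgL sinθ = (3.9)(9.8)(9.6)sin20.1° = 126.09 J
W_f = μ_k mg cosθ · L = (0.23)(3.9)(9.8)cos20.1°·9.6 = 79.25 J
½mv² = 126.09 − 79.25 = 46.843 J
v = √(2 × 46.843/3.9) = 4.901 m/s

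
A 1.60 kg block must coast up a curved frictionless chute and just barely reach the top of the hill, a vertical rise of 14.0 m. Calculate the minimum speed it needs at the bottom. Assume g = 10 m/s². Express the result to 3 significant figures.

At the top it is momentarily at rest, so all KE converts to PE: ½mv² = mgh
v = √(2gh) = √(2 × 10 × 14.0) = 16.73 m/s

v = 16.7 m/s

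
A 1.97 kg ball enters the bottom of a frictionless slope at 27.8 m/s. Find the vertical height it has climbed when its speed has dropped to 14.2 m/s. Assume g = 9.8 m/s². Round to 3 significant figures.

Energy balance between the two points: ½mv₁² = ½mv₂² + mgh
h = (v₁² − v₂²)/(2g) = (27.8² − 14.2²)/(2 × 9.8) = 29.14 m

h = 29.1 m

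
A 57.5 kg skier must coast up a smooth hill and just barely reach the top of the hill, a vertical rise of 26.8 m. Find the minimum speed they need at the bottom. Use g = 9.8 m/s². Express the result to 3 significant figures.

At the top they are momentarily at rest, so all KE converts to PE: ½mv² = mgh
v = √(2gh) = √(2 × 9.8 × 26.8) = 22.92 m/s

v = 22.9 m/s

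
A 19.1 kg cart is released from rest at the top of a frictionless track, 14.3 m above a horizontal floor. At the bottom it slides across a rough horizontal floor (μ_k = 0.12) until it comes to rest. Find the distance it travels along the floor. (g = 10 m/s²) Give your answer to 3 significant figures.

Energy bookkeeping (friction removes W_f = μ_k N d):
At rest all PE has been dissipated by friction: mgh = μ_k m g d
d = h/μ_k = 14.3/0.12 = 119.2 m

d = 119 m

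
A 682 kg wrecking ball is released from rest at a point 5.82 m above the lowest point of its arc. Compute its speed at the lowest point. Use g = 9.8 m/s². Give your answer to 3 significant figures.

v = 10.7 m/s

By conservation of mechanical energy, mgh = ½mv²
v = √(2gh) = √(2 × 9.8 × 5.82) = √114.07 = 10.68 m/s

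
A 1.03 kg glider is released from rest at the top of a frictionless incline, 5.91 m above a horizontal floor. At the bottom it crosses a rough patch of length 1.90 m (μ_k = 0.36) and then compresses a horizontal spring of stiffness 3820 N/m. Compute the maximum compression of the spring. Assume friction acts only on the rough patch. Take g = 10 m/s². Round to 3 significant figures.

x = 0.168 m

Initial energy: E₁ = mgh = (1.03)(10)(5.91) = 60.873 J
Friction removes W_f = μ_k mg d = (0.36)(1.03)(10)(1.90) = 7.045 J
Energy reaching the spring: E = 60.873 − 7.045 = 53.828 J
At max compression ½kx² = E ⇒ x = √(2E/k) = √(2 × 53.828/3820) = 0.1679 m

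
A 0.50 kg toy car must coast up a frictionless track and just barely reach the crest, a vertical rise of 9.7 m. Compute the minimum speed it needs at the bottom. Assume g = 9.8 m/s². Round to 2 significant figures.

At the top it is momentarily at rest, so all KE converts to PE: ½mv² = mgh
v = √(2gh) = √(2 × 9.8 × 9.7) = 13.79 m/s

v = 14 m/s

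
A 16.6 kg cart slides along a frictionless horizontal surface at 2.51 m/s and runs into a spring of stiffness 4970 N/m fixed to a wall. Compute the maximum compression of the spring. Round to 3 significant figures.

Conservation of energy between contact and max compression: ½mv² = ½kx²
x = v√(m/k) = 2.51 × √(16.6/4970) = 0.1451 m

x = 0.145 m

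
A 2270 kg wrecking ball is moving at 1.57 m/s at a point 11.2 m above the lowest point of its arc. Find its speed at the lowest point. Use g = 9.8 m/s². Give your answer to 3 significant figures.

v = 14.9 m/s

Mechanical energy is conserved (no friction): ½mv₀² + mgh = ½mv²
v² = v₀² + 2gh = (1.57)² + 2(9.8)(11.2) = 221.98
v = √221.98 = 14.90 m/s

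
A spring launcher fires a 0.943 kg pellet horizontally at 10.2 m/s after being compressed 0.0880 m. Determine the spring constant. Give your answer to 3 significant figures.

Spring PE at full compression equals KE at release: ½kx² = ½mv²
k = mv²/x² = (0.943)(10.2)²/(0.0880)² = 12669 N/m

k = 12700 N/m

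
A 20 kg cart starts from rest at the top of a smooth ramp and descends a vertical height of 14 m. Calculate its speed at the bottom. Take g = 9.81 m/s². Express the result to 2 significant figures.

v = 17 m/s

Mechanical energy is conserved (no friction): mgh = ½mv²
v = √(2gh) = √(2 × 9.81 × 14) = √274.68 = 16.57 m/s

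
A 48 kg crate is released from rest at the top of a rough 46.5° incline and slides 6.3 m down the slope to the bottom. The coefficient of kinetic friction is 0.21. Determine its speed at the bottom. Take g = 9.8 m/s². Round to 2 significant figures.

v = 8.5 m/s

Taking the bottom as reference, mgh = ½mv² + μ_k N L with h = L sinθ, N = mg cosθ:
mgh = mgL sinθ = (48)(9.8)(6.3)sin46.5° = 2149.7 J
W_f = μ_k mg cosθ · L = (0.21)(48)(9.8)cos46.5°·6.3 = 428.4 J
½mv² = 2149.7 − 428.4 = 1721.3 J
v = √(2 × 1721.3/48) = 8.469 m/s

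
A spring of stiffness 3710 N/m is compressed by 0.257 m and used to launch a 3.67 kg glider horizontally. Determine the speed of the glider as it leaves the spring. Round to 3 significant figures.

The glider leaves the spring when the spring is at natural length, so ½kx² = ½mv²
v = x√(k/m) = 0.257 × √(3710/3.67) = 8.171 m/s

v = 8.17 m/s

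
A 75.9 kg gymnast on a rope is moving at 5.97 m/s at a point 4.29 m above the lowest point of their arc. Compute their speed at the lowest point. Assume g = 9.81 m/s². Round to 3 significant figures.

Energy conservation between the two points: ½mv₀² + mgh = ½mv²
The mass cancels from both sides.
v² = v₀² + 2gh = (5.97)² + 2(9.81)(4.29) = 119.81
v = √119.81 = 10.95 m/s

v = 10.9 m/s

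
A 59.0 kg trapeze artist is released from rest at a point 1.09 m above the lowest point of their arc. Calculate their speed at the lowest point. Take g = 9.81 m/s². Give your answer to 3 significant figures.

Energy conservation between the two points: mgh = ½mv²
v = √(2gh) = √(2 × 9.81 × 1.09) = √21.386 = 4.624 m/s

v = 4.62 m/s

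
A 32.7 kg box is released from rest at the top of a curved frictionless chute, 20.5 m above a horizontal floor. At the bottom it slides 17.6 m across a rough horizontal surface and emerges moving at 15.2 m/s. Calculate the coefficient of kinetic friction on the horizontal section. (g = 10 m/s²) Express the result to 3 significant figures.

μ_k = 0.508

Applying the work–energy principle:
mgh = ½mv² + μ_k m g d
mgh = 6703.5 J; ½mv² = 3777.5 J
W_f = 6703.5 − 3777.5 = 2926 J
μ_k = W_f/(mg·d) = 2926/(327.0 × 17.6) = 0.5084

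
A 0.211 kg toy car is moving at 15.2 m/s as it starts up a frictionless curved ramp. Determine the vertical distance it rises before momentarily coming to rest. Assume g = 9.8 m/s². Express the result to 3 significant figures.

h = 11.8 m

Setting KE at the bottom equal to PE gained: ½mv² = mgh
h = v²/(2g) = 15.2²/(2 × 9.8) = 11.79 m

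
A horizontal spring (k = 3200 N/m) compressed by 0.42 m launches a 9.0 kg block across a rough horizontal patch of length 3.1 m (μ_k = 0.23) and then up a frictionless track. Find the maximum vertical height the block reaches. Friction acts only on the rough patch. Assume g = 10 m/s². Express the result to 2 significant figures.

h = 2.4 m

Spring energy: E₀ = ½kx² = ½(3200)(0.42)² = 282.24 J
Friction: W_f = μ_k mg d = (0.23)(9.0)(10)(3.1) = 64.17 J
Energy at base of ramp: E = 282.24 − 64.17 = 218.07 J
At max height all remaining energy is PE: mgh = E ⇒ h = E/(mg) = 218.07/(9.0 × 10) = 2.423 m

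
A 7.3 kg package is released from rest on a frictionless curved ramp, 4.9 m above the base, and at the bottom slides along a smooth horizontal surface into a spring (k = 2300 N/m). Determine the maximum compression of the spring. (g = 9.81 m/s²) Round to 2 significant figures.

At max compression the package is momentarily at rest: mgh = ½kx²
x = √(2mgh/k) = √(2 × 7.3 × 9.81 × 4.9 / 2300) = 0.5524 m

x = 0.55 m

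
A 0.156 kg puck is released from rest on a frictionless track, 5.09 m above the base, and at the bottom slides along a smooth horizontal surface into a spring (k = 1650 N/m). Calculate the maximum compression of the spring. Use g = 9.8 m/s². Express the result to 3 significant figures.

At max compression the puck is momentarily at rest: mgh = ½kx²
x = √(2mgh/k) = √(2 × 0.156 × 9.8 × 5.09 / 1650) = 0.09712 m

x = 0.0971 m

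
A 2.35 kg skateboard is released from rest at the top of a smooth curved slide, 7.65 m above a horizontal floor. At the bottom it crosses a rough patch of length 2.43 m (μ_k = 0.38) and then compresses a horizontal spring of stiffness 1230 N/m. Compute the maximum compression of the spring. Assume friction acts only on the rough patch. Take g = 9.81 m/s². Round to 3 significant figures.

x = 0.502 m

Initial energy: E₁ = mgh = (2.35)(9.81)(7.65) = 176.36 J
Friction removes W_f = μ_k mg d = (0.38)(2.35)(9.81)(2.43) = 21.29 J
Energy reaching the spring: E = 176.36 − 21.29 = 155.07 J
At max compression ½kx² = E ⇒ x = √(2E/k) = √(2 × 155.07/1230) = 0.5021 m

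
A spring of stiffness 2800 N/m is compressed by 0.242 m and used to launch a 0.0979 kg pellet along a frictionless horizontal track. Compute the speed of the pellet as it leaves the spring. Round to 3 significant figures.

Conservation of energy: ½kx² = ½mv²
v = x√(k/m) = 0.242 × √(2800/0.0979) = 40.93 m/s

v = 40.9 m/s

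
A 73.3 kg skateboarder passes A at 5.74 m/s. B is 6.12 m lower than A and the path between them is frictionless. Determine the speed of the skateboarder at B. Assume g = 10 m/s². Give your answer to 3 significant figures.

v = 12.5 m/s

Mechanical energy is conserved (no friction): ½mv₀² + mgh = ½mv²
v² = v₀² + 2gh = (5.74)² + 2(10)(6.12) = 155.35
v = √155.35 = 12.46 m/s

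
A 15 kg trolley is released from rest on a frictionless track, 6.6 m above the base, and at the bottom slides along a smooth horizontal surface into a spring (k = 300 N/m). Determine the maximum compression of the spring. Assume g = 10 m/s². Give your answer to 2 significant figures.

Gravitational PE at the top equals spring PE at max compression: mgh = ½kx²
x = √(2mgh/k) = √(2 × 15 × 10 × 6.6 / 300) = 2.569 m

x = 2.6 m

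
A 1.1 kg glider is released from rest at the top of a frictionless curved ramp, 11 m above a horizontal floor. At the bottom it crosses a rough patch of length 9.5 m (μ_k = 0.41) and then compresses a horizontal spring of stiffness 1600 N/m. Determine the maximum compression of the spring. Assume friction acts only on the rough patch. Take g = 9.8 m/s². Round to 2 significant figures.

x = 0.31 m

Initial energy: E₁ = mgh = (1.1)(9.8)(11) = 118.58 J
Friction removes W_f = μ_k mg d = (0.41)(1.1)(9.8)(9.5) = 41.99 J
Energy reaching the spring: E = 118.58 − 41.99 = 76.592 J
At max compression ½kx² = E ⇒ x = √(2E/k) = √(2 × 76.592/1600) = 0.3094 m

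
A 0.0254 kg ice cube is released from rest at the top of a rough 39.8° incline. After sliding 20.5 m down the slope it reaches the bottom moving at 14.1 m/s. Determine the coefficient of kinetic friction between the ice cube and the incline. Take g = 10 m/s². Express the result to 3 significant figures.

The energy dissipated by friction is the PE lost minus the KE gained:
mgL sinθ = 3.3331 J; ½mv² = 2.5249 J
W_f = 3.3331 − 2.5249 = 0.8082 J
μ_k = W_f/(mg cosθ · L) = 0.8082/(0.1951 × 20.5) = 0.2020

μ_k = 0.202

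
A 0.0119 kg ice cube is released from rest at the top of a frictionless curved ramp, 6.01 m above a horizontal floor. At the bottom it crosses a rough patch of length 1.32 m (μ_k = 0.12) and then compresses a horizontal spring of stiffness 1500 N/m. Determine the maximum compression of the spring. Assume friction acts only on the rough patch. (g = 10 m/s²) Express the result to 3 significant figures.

x = 0.0305 m

Initial energy: E₁ = mgh = (0.0119)(10)(6.01) = 0.71519 J
Friction removes W_f = μ_k mg d = (0.12)(0.0119)(10)(1.32) = 0.01885 J
Energy reaching the spring: E = 0.71519 − 0.01885 = 0.69634 J
At max compression ½kx² = E ⇒ x = √(2E/k) = √(2 × 0.69634/1500) = 0.03047 m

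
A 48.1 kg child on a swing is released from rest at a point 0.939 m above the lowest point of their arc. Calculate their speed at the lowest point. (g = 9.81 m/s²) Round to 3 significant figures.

Equating total energy at the two states: mgh = ½mv²
v = √(2gh) = √(2 × 9.81 × 0.939) = √18.423 = 4.292 m/s

v = 4.29 m/s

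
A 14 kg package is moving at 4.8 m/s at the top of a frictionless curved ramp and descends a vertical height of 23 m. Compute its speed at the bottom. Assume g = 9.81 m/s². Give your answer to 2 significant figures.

By conservation of mechanical energy, ½mv₀² + mgh = ½mv²
The mass cancels from both sides.
v² = v₀² + 2gh = (4.8)² + 2(9.81)(23) = 474.30
v = √474.30 = 21.78 m/s

v = 22 m/s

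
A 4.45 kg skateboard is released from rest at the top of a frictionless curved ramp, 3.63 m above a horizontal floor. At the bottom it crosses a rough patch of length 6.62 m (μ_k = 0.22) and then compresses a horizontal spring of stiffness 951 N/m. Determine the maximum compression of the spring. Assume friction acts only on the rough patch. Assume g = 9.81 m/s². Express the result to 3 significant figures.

x = 0.447 m

Initial energy: E₁ = mgh = (4.45)(9.81)(3.63) = 158.47 J
Friction removes W_f = μ_k mg d = (0.22)(4.45)(9.81)(6.62) = 63.58 J
Energy reaching the spring: E = 158.47 − 63.58 = 94.887 J
At max compression ½kx² = E ⇒ x = √(2E/k) = √(2 × 94.887/951) = 0.4467 m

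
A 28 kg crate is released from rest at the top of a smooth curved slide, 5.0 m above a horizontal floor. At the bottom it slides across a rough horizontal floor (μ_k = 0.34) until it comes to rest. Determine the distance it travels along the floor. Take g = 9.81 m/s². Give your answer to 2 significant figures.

Energy bookkeeping (friction removes W_f = μ_k N d):
At rest all PE has been dissipated by friction: mgh = μ_k m g d
d = h/μ_k = 5.0/0.34 = 14.71 m

d = 15 m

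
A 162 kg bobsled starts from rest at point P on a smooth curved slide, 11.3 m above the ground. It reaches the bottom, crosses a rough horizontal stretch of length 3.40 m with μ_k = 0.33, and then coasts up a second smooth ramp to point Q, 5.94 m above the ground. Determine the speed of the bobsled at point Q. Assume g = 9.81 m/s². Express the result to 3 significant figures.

v = 9.12 m/s

Energy at P: mgh₁ = (162)(9.81)(11.3) = 17958 J
Friction loss: W_f = μ_k mg d = 1783 J
At Q: ½mv² + mgh₂ = mgh₁ − W_f
½mv² = 17958 − 1783 − 9440.0 = 6735.1 J
v = √(2 × 6735.1/162) = 9.119 m/s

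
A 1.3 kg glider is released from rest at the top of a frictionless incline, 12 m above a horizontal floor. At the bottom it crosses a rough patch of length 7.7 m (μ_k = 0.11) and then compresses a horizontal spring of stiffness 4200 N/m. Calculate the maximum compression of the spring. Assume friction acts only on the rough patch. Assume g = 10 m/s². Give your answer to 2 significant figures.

Initial energy: E₁ = mgh = (1.3)(10)(12) = 156.00 J
Friction removes W_f = μ_k mg d = (0.11)(1.3)(10)(7.7) = 11.01 J
Energy reaching the spring: E = 156.00 − 11.01 = 144.99 J
At max compression ½kx² = E ⇒ x = √(2E/k) = √(2 × 144.99/4200) = 0.2628 m

x = 0.26 m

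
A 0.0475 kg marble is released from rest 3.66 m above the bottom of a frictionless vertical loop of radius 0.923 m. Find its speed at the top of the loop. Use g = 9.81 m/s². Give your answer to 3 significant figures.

v = 5.97 m/s

Energy conservation: mgh = ½mv_top² + mg(2r)
v_top² = 2g(h − 2r) = 2(9.81)(3.66 − 1.846) = 35.59
v_top = 5.966 m/s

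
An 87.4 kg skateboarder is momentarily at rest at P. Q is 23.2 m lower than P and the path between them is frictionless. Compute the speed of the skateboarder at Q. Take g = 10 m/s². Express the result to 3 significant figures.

Energy conservation between the two points: mgh = ½mv²
v = √(2gh) = √(2 × 10 × 23.2) = √464.00 = 21.54 m/s

v = 21.5 m/s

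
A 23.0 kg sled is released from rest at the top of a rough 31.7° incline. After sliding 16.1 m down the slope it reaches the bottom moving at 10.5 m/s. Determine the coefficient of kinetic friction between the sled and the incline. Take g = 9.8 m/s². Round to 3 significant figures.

μ_k = 0.207

mgh = ½mv² + μ_k (mg cosθ) L, with h = L sinθ
mgL sinθ = 1906.9 J; ½mv² = 1267.9 J
W_f = 1906.9 − 1267.9 = 639.0 J
μ_k = W_f/(mg cosθ · L) = 639.0/(191.8 × 16.1) = 0.2070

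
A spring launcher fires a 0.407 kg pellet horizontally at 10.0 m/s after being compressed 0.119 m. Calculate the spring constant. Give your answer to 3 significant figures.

k = 2870 N/m

Spring PE at full compression equals KE at release: ½kx² = ½mv²
k = mv²/x² = (0.407)(10.0)²/(0.119)² = 2874 N/m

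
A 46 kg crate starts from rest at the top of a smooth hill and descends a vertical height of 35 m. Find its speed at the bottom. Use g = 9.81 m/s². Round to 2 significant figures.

Energy conservation between the two points: mgh = ½mv²
v = √(2gh) = √(2 × 9.81 × 35) = √686.70 = 26.20 m/s

v = 26 m/s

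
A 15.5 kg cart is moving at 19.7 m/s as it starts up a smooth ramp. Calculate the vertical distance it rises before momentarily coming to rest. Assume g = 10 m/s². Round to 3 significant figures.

h = 19.4 m

By energy conservation, ½mv² = mgh
h = v²/(2g) = 19.7²/(2 × 10) = 19.40 m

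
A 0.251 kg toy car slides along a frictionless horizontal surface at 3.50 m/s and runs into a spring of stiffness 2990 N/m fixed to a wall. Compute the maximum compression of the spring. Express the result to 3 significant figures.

x = 0.0321 m

Conservation of energy between contact and max compression: ½mv² = ½kx²
x = v√(m/k) = 3.50 × √(0.251/2990) = 0.03207 m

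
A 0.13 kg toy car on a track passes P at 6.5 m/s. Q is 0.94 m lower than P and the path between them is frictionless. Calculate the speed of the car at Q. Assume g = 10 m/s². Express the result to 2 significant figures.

By conservation of mechanical energy, ½mv₀² + mgh = ½mv²
The mass cancels from both sides.
v² = v₀² + 2gh = (6.5)² + 2(10)(0.94) = 61.050
v = √61.050 = 7.813 m/s

v = 7.8 m/s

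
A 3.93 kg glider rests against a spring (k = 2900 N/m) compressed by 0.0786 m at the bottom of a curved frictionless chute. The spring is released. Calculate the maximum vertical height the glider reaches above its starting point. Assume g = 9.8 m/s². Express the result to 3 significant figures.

At maximum height the glider is at rest, so ½kx² = mgh
h = kx²/(2mg) = (2900)(0.0786)²/(2 × 3.93 × 9.8) = 0.2326 m

h = 0.233 m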